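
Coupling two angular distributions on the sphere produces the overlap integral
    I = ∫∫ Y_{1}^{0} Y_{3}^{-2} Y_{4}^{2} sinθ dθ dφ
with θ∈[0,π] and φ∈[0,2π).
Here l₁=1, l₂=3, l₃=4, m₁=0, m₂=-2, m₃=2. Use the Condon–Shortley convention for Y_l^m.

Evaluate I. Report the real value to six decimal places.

Rules hold: Σm=0, L=8 even, 2≤4≤4.
N = 3·7·9 = 189
Δ = 0!·2!·6!/9! = 1/252
Racah Σ t=0..0: t=0:+1/36 = 1/36
⇒ 3j(1 3 4; 0 0 0)² = 4/63, sgn +1
Racah Σ t=0..0: t=0:+1/120 = 1/120
⇒ 3j(1 3 4; 0 -2 2)² = 1/21, sgn +1
4πI² = N·(3j₀)²·(3jₘ)² = 4/7
I = +1·√(0.571429/4π) = 0.21324362

0.213244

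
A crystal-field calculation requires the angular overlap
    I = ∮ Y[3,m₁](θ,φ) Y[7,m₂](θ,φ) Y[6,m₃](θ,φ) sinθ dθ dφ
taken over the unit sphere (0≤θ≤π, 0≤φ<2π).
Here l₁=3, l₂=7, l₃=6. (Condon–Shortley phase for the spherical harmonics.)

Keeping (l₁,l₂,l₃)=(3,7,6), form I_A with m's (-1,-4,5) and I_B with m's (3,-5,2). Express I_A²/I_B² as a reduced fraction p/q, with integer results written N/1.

l's match ⇒ only the (l;m) 3-j factors differ between A and B.
A: triangle coeff Δ(3,7,6) = 1/2042040; Σ_t [2,3]: t=2:+1/2903040 t=3:−1/21772800 = 13/43545600; (3j)²=143/7140 [(3 7 6; -1 -4 5)], sign=-1
B: triangle coeff Δ(3,7,6) = 1/2042040; Σ_t [0,0]: t=0:+1/3870720 = 1/3870720; (3j)²=135/6188 [(3 7 6; 3 -5 2)], sign=+1
I_A²/I_B² = (143/7140)/(135/6188) = 1859/2025

1859/2025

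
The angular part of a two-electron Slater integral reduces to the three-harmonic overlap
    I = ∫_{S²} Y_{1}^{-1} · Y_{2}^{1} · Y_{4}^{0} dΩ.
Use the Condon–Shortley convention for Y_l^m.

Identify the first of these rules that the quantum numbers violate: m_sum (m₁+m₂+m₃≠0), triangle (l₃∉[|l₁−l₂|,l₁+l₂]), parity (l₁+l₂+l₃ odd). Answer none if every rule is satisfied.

triangle

Σmᵢ = 0  ✓
l₃∈[|l₁−l₂|,l₁+l₂]=[1,3], have l₃=4  ✗
Σlᵢ = 7 ⇒ odd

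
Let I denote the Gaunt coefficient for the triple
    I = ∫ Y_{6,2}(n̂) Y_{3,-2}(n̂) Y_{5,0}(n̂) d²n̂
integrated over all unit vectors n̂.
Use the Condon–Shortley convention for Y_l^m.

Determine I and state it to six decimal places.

Checks pass: Σm=0; 14 even; l₃=5∈[3,9].
(2·6+1)(2·3+1)(2·5+1) = 1001
Δ: 4! 8! 2! / 15! → 1/675675
sum: t=1:−1/8640 t=2:+1/2304 t=3:−1/8640 = 7/34560
3j²(6 3 5; 0 0 0) = Δ·Π!·Σ² = 7/429  (sign -1)
sum: t=0:+1/13824 t=1:−1/8640 = -1/23040
3j²(6 3 5; 2 -2 0) = Δ·Π!·Σ² = 2/429  (sign +1)
combine: 4πI² = 1001·7/429·2/429 = 98/1287
take √, sign -1: I = -0.07784287

-0.077843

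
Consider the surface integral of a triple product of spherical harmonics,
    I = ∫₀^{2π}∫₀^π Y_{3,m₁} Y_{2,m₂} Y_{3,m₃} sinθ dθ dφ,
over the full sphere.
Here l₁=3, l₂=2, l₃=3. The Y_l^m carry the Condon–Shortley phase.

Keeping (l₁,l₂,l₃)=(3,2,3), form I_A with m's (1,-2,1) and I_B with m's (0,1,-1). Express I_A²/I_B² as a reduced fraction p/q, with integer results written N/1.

12/1

Same 3,2,3: normalisation and zero-m 3j drop out of the ratio.
A: Δ: 2! 4! 2! / 9! → 1/3780; sum: t=0:+1/16 = 1/16; 3j²(3 2 3; 1 -2 1) = Δ·Π!·Σ² = 2/35  (sign +1)
B: Δ: 2! 4! 2! / 9! → 1/3780; sum: t=1:−1/8 t=2:+1/12 = -1/24; 3j²(3 2 3; 0 1 -1) = Δ·Π!·Σ² = 1/210  (sign -1)
I_A²/I_B² = (2/35)/(1/210) = 12/1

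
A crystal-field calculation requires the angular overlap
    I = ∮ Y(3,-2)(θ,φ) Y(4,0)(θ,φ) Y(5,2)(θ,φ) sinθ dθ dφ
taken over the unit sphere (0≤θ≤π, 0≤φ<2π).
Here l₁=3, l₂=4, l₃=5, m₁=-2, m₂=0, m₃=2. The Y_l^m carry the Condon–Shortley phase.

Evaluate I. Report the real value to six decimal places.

-0.065427

Checks pass: Σm=0; 12 even; l₃=5∈[1,7].
(2·3+1)(2·4+1)(2·5+1) = 693
Δ: 2! 4! 6! / 13! → 1/180180
sum: t=0:+1/576 t=1:−1/144 t=2:+1/576 = -1/288
3j²(3 4 5; 0 0 0) = Δ·Π!·Σ² = 20/1001  (sign +1)
sum: t=1:−1/864 t=2:+1/576 = 1/1728
3j²(3 4 5; -2 0 2) = Δ·Π!·Σ² = 5/1287  (sign -1)
combine: 4πI² = 693·20/1001·5/1287 = 100/1859
take √, sign -1: I = -0.06542675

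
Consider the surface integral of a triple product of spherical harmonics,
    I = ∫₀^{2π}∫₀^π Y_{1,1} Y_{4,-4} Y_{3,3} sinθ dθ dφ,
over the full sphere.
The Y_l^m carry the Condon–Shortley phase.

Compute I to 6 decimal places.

Checks pass: Σm=0; 8 even; l₃=3∈[3,5].
(2·1+1)(2·4+1)(2·3+1) = 189
Δ: 2! 0! 6! / 9! → 1/252
sum: t=1:−1/36 = -1/36
3j²(1 4 3; 0 0 0) = Δ·Π!·Σ² = 4/63  (sign +1)
sum: t=0:+1/1440 = 1/1440
3j²(1 4 3; 1 -4 3) = Δ·Π!·Σ² = 1/9  (sign +1)
combine: 4πI² = 189·4/63·1/9 = 4/3
take √, sign +1: I = 0.32573501

0.325735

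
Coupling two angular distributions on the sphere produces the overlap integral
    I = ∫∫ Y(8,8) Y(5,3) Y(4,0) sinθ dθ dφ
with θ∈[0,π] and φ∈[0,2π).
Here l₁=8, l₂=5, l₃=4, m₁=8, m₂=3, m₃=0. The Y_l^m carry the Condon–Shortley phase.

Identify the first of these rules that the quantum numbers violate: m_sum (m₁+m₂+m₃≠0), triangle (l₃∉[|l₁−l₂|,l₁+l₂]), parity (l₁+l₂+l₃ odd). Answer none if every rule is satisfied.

m_sum

Σmᵢ = 11  ✗
l₃∈[|l₁−l₂|,l₁+l₂]=[3,13], have l₃=4
Σlᵢ = 17 ⇒ odd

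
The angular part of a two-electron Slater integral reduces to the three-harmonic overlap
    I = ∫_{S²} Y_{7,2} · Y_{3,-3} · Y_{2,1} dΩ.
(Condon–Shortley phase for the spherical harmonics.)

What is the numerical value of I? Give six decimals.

0.000000

triangle: need 4≤l₃≤10, have 2; I=0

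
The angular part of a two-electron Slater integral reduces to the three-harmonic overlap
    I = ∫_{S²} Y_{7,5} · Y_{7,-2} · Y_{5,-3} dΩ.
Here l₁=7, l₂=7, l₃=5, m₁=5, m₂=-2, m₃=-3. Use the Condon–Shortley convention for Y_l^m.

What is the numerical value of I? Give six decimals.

l₁+l₂+l₃=19 is odd: 3j(l;000)=0 ⇒ I=0

0.000000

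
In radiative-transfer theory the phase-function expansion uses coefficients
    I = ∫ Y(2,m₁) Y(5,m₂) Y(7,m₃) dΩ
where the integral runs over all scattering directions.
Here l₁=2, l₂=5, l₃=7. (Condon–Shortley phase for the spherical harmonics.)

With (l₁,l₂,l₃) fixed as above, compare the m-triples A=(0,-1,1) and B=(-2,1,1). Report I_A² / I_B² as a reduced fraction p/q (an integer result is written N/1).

l's match ⇒ only the (l;m) 3-j factors differ between A and B.
A: triangle coeff Δ(2,5,7) = 1/15015; Σ_t [0,0]: t=0:+1/69120 = 1/69120; (3j)²=4/143 [(2 5 7; 0 -1 1)], sign=+1
B: triangle coeff Δ(2,5,7) = 1/15015; Σ_t [0,0]: t=0:+1/414720 = 1/414720; (3j)²=2/429 [(2 5 7; -2 1 1)], sign=+1
I_A²/I_B² = (4/143)/(2/429) = 6/1

6/1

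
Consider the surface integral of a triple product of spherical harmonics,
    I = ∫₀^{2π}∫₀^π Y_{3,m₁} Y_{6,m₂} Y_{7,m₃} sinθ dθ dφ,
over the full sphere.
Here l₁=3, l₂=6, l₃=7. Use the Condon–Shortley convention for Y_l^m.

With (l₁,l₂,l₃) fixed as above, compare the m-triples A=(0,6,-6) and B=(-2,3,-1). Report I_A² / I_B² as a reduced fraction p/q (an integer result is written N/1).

484/325

l's match ⇒ only the (l;m) 3-j factors differ between A and B.
A: triangle coeff Δ(3,6,7) = 1/2042040; Σ_t [2,2]: t=2:+1/43545600 = 1/43545600; (3j)²=33/1190 [(3 6 7; 0 6 -6)], sign=-1
B: triangle coeff Δ(3,6,7) = 1/2042040; Σ_t [1,2]: t=1:−1/1935360 t=2:+1/362880 = 13/5806080; (3j)²=195/10472 [(3 6 7; -2 3 -1)], sign=+1
I_A²/I_B² = (33/1190)/(195/10472) = 484/325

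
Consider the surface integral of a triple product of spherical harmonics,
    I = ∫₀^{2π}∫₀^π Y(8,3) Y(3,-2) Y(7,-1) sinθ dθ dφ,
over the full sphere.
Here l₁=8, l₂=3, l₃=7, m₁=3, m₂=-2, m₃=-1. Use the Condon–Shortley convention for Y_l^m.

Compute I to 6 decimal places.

m-sum 0 ✓  L=18 even ✓  5≤7≤11 ✓
Π(2lᵢ+1) = 17×7×15 = 1785
triangle coeff Δ(8,3,7) = 1/5290740
Σ_t [1,3]: t=1:−1/7257600 t=2:+1/2073600 t=3:−1/7257600 = 1/4838400
(3j)²=252/20995 [(8 3 7; 0 0 0)], sign=-1
Σ_t [0,1]: t=0:+1/14515200 t=1:−1/11612160 = -1/58060800
(3j)²=55/58786 [(8 3 7; 3 -2 -1)], sign=-1
⇒ 4πI² = 20790/1037153
I = (+1)√(20790/1037153/(4π)) = 0.03993934

0.039939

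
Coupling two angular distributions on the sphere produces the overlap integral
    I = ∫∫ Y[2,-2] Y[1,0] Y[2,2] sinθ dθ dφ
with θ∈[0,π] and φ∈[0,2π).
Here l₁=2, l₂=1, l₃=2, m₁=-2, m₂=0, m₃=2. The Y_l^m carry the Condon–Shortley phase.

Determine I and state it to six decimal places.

L=5 odd ⇒ parity kills the (l;000) factor ⇒ I = 0

0.000000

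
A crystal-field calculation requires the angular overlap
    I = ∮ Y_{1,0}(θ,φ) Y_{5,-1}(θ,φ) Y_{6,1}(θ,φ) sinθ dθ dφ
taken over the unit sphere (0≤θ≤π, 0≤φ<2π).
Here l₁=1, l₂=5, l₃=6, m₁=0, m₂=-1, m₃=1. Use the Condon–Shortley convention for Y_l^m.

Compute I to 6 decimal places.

m-sum 0 ✓  L=12 even ✓  4≤6≤6 ✓
Π(2lᵢ+1) = 3×11×13 = 429
triangle coeff Δ(1,5,6) = 1/858
Σ_t [0,0]: t=0:+1/14400 = 1/14400
(3j)²=6/143 [(1 5 6; 0 0 0)], sign=+1
Σ_t [0,0]: t=0:+1/17280 = 1/17280
(3j)²=35/858 [(1 5 6; 0 -1 1)], sign=-1
⇒ 4πI² = 105/143
I = (-1)√(105/143/(4π)) = -0.24172507

-0.241725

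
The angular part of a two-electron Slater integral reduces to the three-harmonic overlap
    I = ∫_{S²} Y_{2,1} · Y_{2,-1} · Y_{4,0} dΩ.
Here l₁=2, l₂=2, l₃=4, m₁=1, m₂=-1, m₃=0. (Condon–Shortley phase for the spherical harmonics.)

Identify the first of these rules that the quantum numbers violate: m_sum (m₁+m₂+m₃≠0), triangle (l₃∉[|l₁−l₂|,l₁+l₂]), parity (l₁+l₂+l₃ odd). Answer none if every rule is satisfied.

azimuthal sum: 1 − 1 + 0 = 0  ✓
0 ≤ 4 ≤ 4 (triangle on l)  ✓
L = 2 + 2 + 4 = 8 (even)  ✓

none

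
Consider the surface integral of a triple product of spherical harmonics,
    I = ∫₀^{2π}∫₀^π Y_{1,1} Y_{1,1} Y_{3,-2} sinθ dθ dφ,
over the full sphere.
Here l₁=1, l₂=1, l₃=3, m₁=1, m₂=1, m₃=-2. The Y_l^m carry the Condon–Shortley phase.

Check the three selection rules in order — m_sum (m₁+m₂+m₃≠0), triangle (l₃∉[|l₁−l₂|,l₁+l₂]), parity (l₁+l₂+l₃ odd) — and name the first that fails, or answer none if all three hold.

azimuthal sum: 1 + 1 − 2 = 0  ✓
0 ≤ 3 ≤ 2 (triangle on l)  ✗
L = 1 + 1 + 3 = 5 (odd)

triangle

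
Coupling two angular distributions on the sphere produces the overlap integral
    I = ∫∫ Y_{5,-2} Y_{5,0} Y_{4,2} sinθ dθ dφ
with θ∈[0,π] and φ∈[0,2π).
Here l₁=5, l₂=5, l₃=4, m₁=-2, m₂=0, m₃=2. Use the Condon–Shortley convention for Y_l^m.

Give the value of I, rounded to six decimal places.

-0.099440

Rules hold: Σm=0, L=14 even, 0≤4≤10.
N = 11·11·9 = 1089
Δ = 6!·4!·4!/15! = 1/3153150
Racah Σ t=1..5: t=1:−1/69120 t=2:+1/1728 t=3:−1/576 t=4:+1/1728 t=5:−1/69120 = -7/11520
⇒ 3j(5 5 4; 0 0 0)² = 2/143, sgn -1
Racah Σ t=3..5: t=3:−1/3456 t=4:+1/1728 t=5:−1/11520 = 7/34560
⇒ 3j(5 5 4; -2 0 2)² = 7/858, sgn +1
4πI² = N·(3j₀)²·(3jₘ)² = 21/169
I = -1·√(0.12426/4π) = -0.09944006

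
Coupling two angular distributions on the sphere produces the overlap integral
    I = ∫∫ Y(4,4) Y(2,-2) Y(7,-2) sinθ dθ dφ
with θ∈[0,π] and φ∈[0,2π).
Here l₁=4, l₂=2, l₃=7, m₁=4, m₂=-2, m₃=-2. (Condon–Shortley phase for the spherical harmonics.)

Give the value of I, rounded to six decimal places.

0.000000

|4−2|≤7≤4+2 violated ⇒ I = 0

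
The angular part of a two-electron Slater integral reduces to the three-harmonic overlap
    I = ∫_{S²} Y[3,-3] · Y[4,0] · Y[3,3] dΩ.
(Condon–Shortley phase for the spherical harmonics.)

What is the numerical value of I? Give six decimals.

Checks pass: Σm=0; 10 even; l₃=3∈[1,7].
(2·3+1)(2·4+1)(2·3+1) = 441
Δ: 4! 2! 4! / 11! → 1/34650
sum: t=1:−1/72 t=2:+1/16 t=3:−1/72 = 5/144
3j²(3 4 3; 0 0 0) = Δ·Π!·Σ² = 2/77  (sign -1)
sum: t=4:+1/1152 = 1/1152
3j²(3 4 3; -3 0 3) = Δ·Π!·Σ² = 1/154  (sign +1)
combine: 4πI² = 441·2/77·1/154 = 9/121
take √, sign -1: I = -0.07693494

-0.076935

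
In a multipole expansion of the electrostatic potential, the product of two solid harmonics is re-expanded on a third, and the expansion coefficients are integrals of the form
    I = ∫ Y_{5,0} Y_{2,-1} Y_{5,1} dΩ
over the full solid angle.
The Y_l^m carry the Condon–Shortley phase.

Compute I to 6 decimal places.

-0.036166

Rules hold: Σm=0, L=12 even, 3≤5≤7.
N = 11·5·11 = 605
Δ = 2!·8!·2!/13! = 1/38610
Racah Σ t=0..2: t=0:+1/2880 t=1:−1/576 t=2:+1/2880 = -1/960
⇒ 3j(5 2 5; 0 0 0)² = 10/429, sgn +1
Racah Σ t=0..1: t=0:+1/1440 t=1:−1/1152 = -1/5760
⇒ 3j(5 2 5; 0 -1 1)² = 1/858, sgn -1
4πI² = N·(3j₀)²·(3jₘ)² = 25/1521
I = -1·√(0.0164366/4π) = -0.03616600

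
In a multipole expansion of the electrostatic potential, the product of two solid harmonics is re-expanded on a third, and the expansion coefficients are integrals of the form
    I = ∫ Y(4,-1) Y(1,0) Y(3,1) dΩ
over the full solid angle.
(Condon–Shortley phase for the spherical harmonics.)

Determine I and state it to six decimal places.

-0.238414

Checks pass: Σm=0; 8 even; l₃=3∈[3,5].
(2·4+1)(2·1+1)(2·3+1) = 189
Δ: 2! 6! 0! / 9! → 1/252
sum: t=1:−1/36 = -1/36
3j²(4 1 3; 0 0 0) = Δ·Π!·Σ² = 4/63  (sign +1)
sum: t=1:−1/48 = -1/48
3j²(4 1 3; -1 0 1) = Δ·Π!·Σ² = 5/84  (sign -1)
combine: 4πI² = 189·4/63·5/84 = 5/7
take √, sign -1: I = -0.23841361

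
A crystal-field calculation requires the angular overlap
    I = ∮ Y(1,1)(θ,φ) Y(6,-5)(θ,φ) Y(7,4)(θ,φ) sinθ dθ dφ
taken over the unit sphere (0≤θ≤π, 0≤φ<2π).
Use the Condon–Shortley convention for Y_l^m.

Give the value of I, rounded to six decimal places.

Rules hold: Σm=0, L=14 even, 5≤7≤7.
N = 3·13·15 = 585
Δ = 0!·2!·12!/15! = 1/1365
Racah Σ t=0..0: t=0:+1/518400 = 1/518400
⇒ 3j(1 6 7; 0 0 0)² = 7/195, sgn -1
Racah Σ t=0..0: t=0:+1/79833600 = 1/79833600
⇒ 3j(1 6 7; 1 -5 4)² = 1/455, sgn -1
4πI² = N·(3j₀)²·(3jₘ)² = 3/65
I = +1·√(0.0461538/4π) = 0.06060368

0.060604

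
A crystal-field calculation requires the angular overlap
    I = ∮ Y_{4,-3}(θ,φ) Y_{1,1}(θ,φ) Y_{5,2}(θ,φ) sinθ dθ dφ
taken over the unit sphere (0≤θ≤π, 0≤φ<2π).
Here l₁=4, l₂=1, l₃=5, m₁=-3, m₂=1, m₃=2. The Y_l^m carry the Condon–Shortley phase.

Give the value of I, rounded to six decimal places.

Checks pass: Σm=0; 10 even; l₃=5∈[3,5].
(2·4+1)(2·1+1)(2·5+1) = 297
Δ: 0! 8! 2! / 11! → 1/495
sum: t=0:+1/576 = 1/576
3j²(4 1 5; 0 0 0) = Δ·Π!·Σ² = 5/99  (sign -1)
sum: t=0:+1/10080 = 1/10080
3j²(4 1 5; -3 1 2) = Δ·Π!·Σ² = 1/165  (sign -1)
combine: 4πI² = 297·5/99·1/165 = 1/11
take √, sign +1: I = 0.08505478

0.085055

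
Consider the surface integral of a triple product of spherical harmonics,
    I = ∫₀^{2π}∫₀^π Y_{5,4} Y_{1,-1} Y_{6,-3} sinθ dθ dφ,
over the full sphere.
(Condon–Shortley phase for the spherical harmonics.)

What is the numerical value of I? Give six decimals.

-0.070770

Rules hold: Σm=0, L=12 even, 4≤6≤6.
N = 11·3·13 = 429
Δ = 0!·10!·2!/13! = 1/858
Racah Σ t=0..0: t=0:+1/14400 = 1/14400
⇒ 3j(5 1 6; 0 0 0)² = 6/143, sgn +1
Racah Σ t=0..0: t=0:+1/725760 = 1/725760
⇒ 3j(5 1 6; 4 -1 -3)² = 1/286, sgn -1
4πI² = N·(3j₀)²·(3jₘ)² = 9/143
I = -1·√(0.0629371/4π) = -0.07076985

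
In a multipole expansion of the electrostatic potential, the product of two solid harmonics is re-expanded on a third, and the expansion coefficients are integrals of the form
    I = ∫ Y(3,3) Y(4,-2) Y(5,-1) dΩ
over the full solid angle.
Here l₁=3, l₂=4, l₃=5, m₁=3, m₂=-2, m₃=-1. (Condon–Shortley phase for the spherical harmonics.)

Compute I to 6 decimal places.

0.143662

Checks pass: Σm=0; 12 even; l₃=5∈[1,7].
(2·3+1)(2·4+1)(2·5+1) = 693
Δ: 2! 4! 6! / 13! → 1/180180
sum: t=0:+1/576 t=1:−1/144 t=2:+1/576 = -1/288
3j²(3 4 5; 0 0 0) = Δ·Π!·Σ² = 20/1001  (sign +1)
sum: t=0:+1/2304 = 1/2304
3j²(3 4 5; 3 -2 -1) = Δ·Π!·Σ² = 75/4004  (sign +1)
combine: 4πI² = 693·20/1001·75/4004 = 3375/13013
take √, sign +1: I = 0.14366244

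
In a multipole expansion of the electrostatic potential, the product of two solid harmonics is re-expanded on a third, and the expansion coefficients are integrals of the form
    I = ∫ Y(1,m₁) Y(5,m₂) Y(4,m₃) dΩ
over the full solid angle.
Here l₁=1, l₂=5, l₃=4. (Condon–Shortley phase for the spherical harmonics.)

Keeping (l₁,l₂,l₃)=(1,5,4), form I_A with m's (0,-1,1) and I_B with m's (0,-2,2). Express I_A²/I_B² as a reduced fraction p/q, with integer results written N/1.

l's match ⇒ only the (l;m) 3-j factors differ between A and B.
A: triangle coeff Δ(1,5,4) = 1/495; Σ_t [1,1]: t=1:−1/720 = -1/720; (3j)²=8/165 [(1 5 4; 0 -1 1)], sign=+1
B: triangle coeff Δ(1,5,4) = 1/495; Σ_t [1,1]: t=1:−1/1440 = -1/1440; (3j)²=7/165 [(1 5 4; 0 -2 2)], sign=-1
I_A²/I_B² = (8/165)/(7/165) = 8/7

8/7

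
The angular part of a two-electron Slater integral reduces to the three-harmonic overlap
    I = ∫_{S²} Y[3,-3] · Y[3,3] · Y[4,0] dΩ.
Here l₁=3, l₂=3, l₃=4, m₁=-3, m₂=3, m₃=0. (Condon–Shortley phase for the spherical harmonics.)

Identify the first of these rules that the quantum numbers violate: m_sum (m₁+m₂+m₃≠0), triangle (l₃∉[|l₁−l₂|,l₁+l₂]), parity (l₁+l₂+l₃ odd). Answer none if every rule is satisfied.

none

azimuthal sum: -3 + 3 + 0 = 0  ✓
0 ≤ 4 ≤ 6 (triangle on l)  ✓
L = 3 + 3 + 4 = 10 (even)  ✓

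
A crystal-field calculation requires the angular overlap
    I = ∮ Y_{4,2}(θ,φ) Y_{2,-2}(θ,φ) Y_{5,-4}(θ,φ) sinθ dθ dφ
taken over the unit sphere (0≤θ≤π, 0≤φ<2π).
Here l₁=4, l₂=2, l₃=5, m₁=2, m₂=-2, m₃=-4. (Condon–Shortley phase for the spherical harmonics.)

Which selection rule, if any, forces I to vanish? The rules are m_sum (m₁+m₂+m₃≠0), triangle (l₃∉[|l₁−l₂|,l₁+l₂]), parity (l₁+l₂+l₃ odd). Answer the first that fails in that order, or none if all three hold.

azimuthal sum: 2 − 2 − 4 = -4  ✗
2 ≤ 5 ≤ 6 (triangle on l)
L = 4 + 2 + 5 = 11 (odd)

m_sum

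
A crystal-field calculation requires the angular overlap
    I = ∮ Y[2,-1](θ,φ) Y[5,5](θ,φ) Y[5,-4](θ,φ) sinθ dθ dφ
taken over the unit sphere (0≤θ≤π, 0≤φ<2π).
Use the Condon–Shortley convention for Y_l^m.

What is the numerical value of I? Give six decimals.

-0.187924

Rules hold: Σm=0, L=12 even, 3≤5≤7.
N = 5·11·11 = 605
Δ = 2!·2!·8!/13! = 1/38610
Racah Σ t=0..2: t=0:+1/2880 t=1:−1/576 t=2:+1/2880 = -1/960
⇒ 3j(2 5 5; 0 0 0)² = 10/429, sgn +1
Racah Σ t=2..2: t=2:+1/80640 = 1/80640
⇒ 3j(2 5 5; -1 5 -4)² = 9/286, sgn -1
4πI² = N·(3j₀)²·(3jₘ)² = 75/169
I = -1·√(0.443787/4π) = -0.18792404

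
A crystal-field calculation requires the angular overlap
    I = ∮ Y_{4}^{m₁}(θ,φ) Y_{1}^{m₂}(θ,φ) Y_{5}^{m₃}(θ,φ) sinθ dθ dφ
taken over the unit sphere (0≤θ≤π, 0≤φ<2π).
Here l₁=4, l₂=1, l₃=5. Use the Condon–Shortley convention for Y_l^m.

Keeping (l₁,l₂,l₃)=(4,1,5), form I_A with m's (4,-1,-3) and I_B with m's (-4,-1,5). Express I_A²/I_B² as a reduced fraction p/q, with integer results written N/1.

1/45

Same 4,1,5: normalisation and zero-m 3j drop out of the ratio.
A: Δ: 0! 8! 2! / 11! → 1/495; sum: t=0:+1/80640 = 1/80640; 3j²(4 1 5; 4 -1 -3) = Δ·Π!·Σ² = 1/495  (sign +1)
B: Δ: 0! 8! 2! / 11! → 1/495; sum: t=0:+1/80640 = 1/80640; 3j²(4 1 5; -4 -1 5) = Δ·Π!·Σ² = 1/11  (sign +1)
I_A²/I_B² = (1/495)/(1/11) = 1/45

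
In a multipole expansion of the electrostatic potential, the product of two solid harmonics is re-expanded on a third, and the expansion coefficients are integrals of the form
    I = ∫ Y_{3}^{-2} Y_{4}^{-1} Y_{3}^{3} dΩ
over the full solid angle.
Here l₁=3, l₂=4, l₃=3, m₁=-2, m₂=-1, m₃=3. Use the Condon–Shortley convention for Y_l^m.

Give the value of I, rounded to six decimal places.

0.140463

m-sum 0 ✓  L=10 even ✓  1≤3≤7 ✓
Π(2lᵢ+1) = 7×9×7 = 441
triangle coeff Δ(3,4,3) = 1/34650
Σ_t [1,3]: t=1:−1/72 t=2:+1/16 t=3:−1/72 = 5/144
(3j)²=2/77 [(3 4 3; 0 0 0)], sign=-1
Σ_t [3,3]: t=3:−1/288 = -1/288
(3j)²=5/231 [(3 4 3; -2 -1 3)], sign=-1
⇒ 4πI² = 30/121
I = (+1)√(30/121/(4π)) = 0.14046335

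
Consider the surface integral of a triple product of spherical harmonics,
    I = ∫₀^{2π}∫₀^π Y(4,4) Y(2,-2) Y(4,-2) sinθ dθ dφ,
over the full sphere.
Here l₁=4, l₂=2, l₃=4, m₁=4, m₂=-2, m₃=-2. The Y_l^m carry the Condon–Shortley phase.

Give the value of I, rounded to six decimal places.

Rules hold: Σm=0, L=10 even, 2≤4≤6.
N = 9·5·9 = 405
Δ = 2!·6!·2!/11! = 1/13860
Racah Σ t=0..2: t=0:+1/192 t=1:−1/36 t=2:+1/192 = -5/288
⇒ 3j(4 2 4; 0 0 0)² = 20/693, sgn -1
Racah Σ t=0..0: t=0:+1/2880 = 1/2880
⇒ 3j(4 2 4; 4 -2 -2)² = 2/165, sgn +1
4πI² = N·(3j₀)²·(3jₘ)² = 120/847
I = -1·√(0.141677/4π) = -0.10618031

-0.106180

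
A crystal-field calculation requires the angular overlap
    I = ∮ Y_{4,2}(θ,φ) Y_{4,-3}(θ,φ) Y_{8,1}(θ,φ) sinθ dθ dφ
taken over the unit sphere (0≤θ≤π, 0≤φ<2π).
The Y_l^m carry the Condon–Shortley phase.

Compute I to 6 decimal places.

m-sum 0 ✓  L=16 even ✓  0≤8≤8 ✓
Π(2lᵢ+1) = 9×9×17 = 1377
triangle coeff Δ(4,4,8) = 1/218790
Σ_t [0,0]: t=0:+1/331776 = 1/331776
(3j)²=490/21879 [(4 4 8; 0 0 0)], sign=+1
Σ_t [0,0]: t=0:+1/7257600 = 1/7257600
(3j)²=14/12155 [(4 4 8; 2 -3 1)], sign=-1
⇒ 4πI² = 12348/347633
I = (-1)√(12348/347633/(4π)) = -0.05316586

-0.053166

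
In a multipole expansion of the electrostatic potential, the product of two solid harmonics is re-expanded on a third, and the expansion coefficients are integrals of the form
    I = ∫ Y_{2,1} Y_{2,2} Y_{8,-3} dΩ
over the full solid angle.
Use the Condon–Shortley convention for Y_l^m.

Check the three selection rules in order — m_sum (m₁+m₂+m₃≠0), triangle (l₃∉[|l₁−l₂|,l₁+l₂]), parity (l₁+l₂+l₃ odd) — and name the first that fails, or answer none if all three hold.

triangle

Σmᵢ = 0  ✓
l₃∈[|l₁−l₂|,l₁+l₂]=[0,4], have l₃=8  ✗
Σlᵢ = 12 ⇒ even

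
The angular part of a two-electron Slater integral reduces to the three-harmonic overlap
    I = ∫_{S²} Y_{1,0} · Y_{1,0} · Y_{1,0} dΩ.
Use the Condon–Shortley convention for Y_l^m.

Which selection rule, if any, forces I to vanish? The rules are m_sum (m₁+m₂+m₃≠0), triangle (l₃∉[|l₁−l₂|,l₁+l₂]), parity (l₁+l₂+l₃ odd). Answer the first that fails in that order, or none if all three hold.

parity

m₁+m₂+m₃ = 0 + 0 + 0 = 0  ✓
triangle: |1−1|=0 ≤ l₃=1 ≤ 1+1=2  ✓
parity: l₁+l₂+l₃ = 3 is odd  ✗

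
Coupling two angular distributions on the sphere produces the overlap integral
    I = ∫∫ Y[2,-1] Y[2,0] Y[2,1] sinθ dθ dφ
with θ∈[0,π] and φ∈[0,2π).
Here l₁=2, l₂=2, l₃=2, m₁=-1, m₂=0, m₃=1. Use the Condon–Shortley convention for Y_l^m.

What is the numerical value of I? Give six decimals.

m-sum 0 ✓  L=6 even ✓  0≤2≤4 ✓
Π(2lᵢ+1) = 5×5×5 = 125
triangle coeff Δ(2,2,2) = 1/630
Σ_t [0,2]: t=0:+1/8 t=1:−1/1 t=2:+1/8 = -3/4
(3j)²=2/35 [(2 2 2; 0 0 0)], sign=-1
Σ_t [1,2]: t=1:−1/2 t=2:+1/4 = -1/4
(3j)²=1/70 [(2 2 2; -1 0 1)], sign=+1
⇒ 4πI² = 5/49
I = (-1)√(5/49/(4π)) = -0.09011188

-0.090112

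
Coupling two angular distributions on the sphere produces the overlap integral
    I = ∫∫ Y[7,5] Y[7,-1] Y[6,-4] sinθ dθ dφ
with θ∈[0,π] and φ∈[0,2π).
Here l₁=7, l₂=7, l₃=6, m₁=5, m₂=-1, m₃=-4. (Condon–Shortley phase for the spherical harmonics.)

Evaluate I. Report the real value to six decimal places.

0.082830

m-sum 0 ✓  L=20 even ✓  0≤6≤14 ✓
Π(2lᵢ+1) = 15×15×13 = 2925
triangle coeff Δ(7,7,6) = 1/2444321880
Σ_t [1,7]: t=1:−1/2612736000 t=2:+1/20736000 t=3:−1/1658880 t=4:+1/746496 t=5:−1/1658880 t=6:+1/20736000 t=7:−1/2612736000 = 1/4354560
(3j)²=1000/138567 [(7 7 6; 0 0 0)], sign=+1
Σ_t [0,2]: t=0:+1/1393459200 t=1:−1/72576000 t=2:+1/49766400 = 7/995328000
(3j)²=343/83980 [(7 7 6; 5 -1 -4)], sign=+1
⇒ 4πI² = 1286250/14919047
I = (+1)√(1286250/14919047/(4π)) = 0.08282992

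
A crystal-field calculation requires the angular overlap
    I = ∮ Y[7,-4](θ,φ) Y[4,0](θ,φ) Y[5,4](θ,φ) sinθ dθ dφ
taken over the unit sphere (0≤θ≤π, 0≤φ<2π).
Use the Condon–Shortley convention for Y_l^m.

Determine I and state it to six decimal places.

Checks pass: Σm=0; 16 even; l₃=5∈[3,11].
(2·7+1)(2·4+1)(2·5+1) = 1485
Δ: 6! 8! 2! / 17! → 1/6126120
sum: t=2:+1/69120 t=3:−1/20736 t=4:+1/69120 = -1/51840
3j²(7 4 5; 0 0 0) = Δ·Π!·Σ² = 280/21879  (sign +1)
sum: t=3:−1/1451520 t=4:+1/483840 = 1/725760
3j²(7 4 5; -4 0 4) = Δ·Π!·Σ² = 24/1547  (sign -1)
combine: 4πI² = 1485·280/21879·24/1547 = 14400/48841
take √, sign -1: I = -0.15317364

-0.153174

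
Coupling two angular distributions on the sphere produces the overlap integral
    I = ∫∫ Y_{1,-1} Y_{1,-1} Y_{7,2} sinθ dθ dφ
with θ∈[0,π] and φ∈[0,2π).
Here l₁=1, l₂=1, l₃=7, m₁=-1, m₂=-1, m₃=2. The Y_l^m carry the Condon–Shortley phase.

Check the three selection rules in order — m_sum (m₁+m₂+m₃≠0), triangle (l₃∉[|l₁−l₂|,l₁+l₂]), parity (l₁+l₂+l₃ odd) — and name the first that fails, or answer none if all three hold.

azimuthal sum: -1 − 1 + 2 = 0  ✓
0 ≤ 7 ≤ 2 (triangle on l)  ✗
L = 1 + 1 + 7 = 9 (odd)

triangle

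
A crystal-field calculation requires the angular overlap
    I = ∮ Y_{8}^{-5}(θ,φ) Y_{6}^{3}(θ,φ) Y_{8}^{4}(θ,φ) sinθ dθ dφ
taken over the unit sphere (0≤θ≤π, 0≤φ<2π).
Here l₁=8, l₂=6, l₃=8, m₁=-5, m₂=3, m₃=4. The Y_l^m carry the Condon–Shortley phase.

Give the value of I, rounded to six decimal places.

-5 + 3 + 4 = 2 ≠ 0: azimuthal integral kills it; I = 0

0.000000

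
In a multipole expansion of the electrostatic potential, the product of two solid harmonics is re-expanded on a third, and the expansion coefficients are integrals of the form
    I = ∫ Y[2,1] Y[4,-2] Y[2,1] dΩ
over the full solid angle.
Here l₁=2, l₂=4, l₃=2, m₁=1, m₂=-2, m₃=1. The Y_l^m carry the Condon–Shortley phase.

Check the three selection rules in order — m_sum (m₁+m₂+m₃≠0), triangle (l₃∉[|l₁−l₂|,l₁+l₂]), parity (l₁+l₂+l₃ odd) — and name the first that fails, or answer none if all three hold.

m₁+m₂+m₃ = 1 − 2 + 1 = 0  ✓
triangle: |2−4|=2 ≤ l₃=2 ≤ 2+4=6  ✓
parity: l₁+l₂+l₃ = 8 is even  ✓

none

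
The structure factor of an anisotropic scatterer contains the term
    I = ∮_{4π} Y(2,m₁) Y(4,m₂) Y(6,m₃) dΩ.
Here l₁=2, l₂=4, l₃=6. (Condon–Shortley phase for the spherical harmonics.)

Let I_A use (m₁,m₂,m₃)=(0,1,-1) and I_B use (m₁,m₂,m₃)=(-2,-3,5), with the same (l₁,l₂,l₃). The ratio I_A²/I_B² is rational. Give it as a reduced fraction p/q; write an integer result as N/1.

7/11

Shared (l₁,l₂,l₃)=(2,4,6): N and (l;000)² cancel in I_A²/I_B².
A: Δ = 0!·4!·8!/13! = 1/6435; Racah Σ t=0..0: t=0:+1/2880 = 1/2880; ⇒ 3j(2 4 6; 0 1 -1)² = 14/429, sgn -1
B: Δ = 0!·4!·8!/13! = 1/6435; Racah Σ t=0..0: t=0:+1/120960 = 1/120960; ⇒ 3j(2 4 6; -2 -3 5)² = 2/39, sgn -1
I_A²/I_B² = (14/429)/(2/39) = 7/11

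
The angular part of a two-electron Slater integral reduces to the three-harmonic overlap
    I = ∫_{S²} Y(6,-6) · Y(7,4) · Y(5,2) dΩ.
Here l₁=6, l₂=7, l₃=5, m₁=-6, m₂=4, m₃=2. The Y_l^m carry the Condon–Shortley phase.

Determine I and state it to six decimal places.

0.159414

Rules hold: Σm=0, L=18 even, 1≤5≤13.
N = 13·15·11 = 2145
Δ = 8!·4!·6!/19! = 1/174594420
Racah Σ t=2..6: t=2:+1/4147200 t=3:−1/207360 t=4:+1/82944 t=5:−1/207360 t=6:+1/4147200 = 1/345600
⇒ 3j(6 7 5; 0 0 0)² = 420/46189, sgn -1
Racah Σ t=8..8: t=8:+1/34836480 = 1/34836480
⇒ 3j(6 7 5; -6 4 2)² = 275/16796, sgn -1
4πI² = N·(3j₀)²·(3jₘ)² = 433125/1356277
I = +1·√(0.319348/4π) = 0.15941438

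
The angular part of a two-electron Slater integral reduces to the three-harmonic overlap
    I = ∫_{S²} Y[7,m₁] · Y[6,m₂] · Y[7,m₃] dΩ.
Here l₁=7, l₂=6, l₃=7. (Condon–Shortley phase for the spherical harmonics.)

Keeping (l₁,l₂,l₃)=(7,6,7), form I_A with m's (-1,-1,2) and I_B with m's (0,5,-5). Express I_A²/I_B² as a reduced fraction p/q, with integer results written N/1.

525/968

l's match ⇒ only the (l;m) 3-j factors differ between A and B.
A: triangle coeff Δ(7,6,7) = 1/2444321880; Σ_t [0,5]: t=0:+1/3483648000 t=1:−1/29030400 t=2:+1/2488320 t=3:−1/1244160 t=4:+1/3317760 t=5:−1/62208000 = -1/6635520; (3j)²=2625/369512 [(7 6 7; -1 -1 2)], sign=+1
B: triangle coeff Δ(7,6,7) = 1/2444321880; Σ_t [5,6]: t=5:−1/124416000 t=6:+1/435456000 = -1/174182400; (3j)²=55/4199 [(7 6 7; 0 5 -5)], sign=-1
I_A²/I_B² = (2625/369512)/(55/4199) = 525/968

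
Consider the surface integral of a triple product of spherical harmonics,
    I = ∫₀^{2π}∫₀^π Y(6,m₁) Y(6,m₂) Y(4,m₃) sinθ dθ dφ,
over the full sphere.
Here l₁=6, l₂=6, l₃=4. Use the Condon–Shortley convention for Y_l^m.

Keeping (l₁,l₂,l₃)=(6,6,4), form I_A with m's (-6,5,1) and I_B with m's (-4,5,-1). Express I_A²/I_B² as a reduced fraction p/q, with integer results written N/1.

l's match ⇒ only the (l;m) 3-j factors differ between A and B.
A: triangle coeff Δ(6,6,4) = 1/15315300; Σ_t [8,8]: t=8:+1/5806080 = 1/5806080; (3j)²=165/6188 [(6 6 4; -6 5 1)], sign=-1
B: triangle coeff Δ(6,6,4) = 1/15315300; Σ_t [7,8]: t=7:−1/725760 t=8:+1/967680 = -1/2903040; (3j)²=5/3094 [(6 6 4; -4 5 -1)], sign=+1
I_A²/I_B² = (165/6188)/(5/3094) = 33/2

33/2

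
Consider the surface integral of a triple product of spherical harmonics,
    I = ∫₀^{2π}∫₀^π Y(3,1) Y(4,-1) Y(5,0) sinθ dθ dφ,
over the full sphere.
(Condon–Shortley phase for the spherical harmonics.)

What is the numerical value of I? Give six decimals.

-0.009577

m-sum 0 ✓  L=12 even ✓  1≤5≤7 ✓
Π(2lᵢ+1) = 7×9×11 = 693
triangle coeff Δ(3,4,5) = 1/180180
Σ_t [0,2]: t=0:+1/576 t=1:−1/144 t=2:+1/576 = -1/288
(3j)²=20/1001 [(3 4 5; 0 0 0)], sign=+1
Σ_t [0,2]: t=0:+1/288 t=1:−1/288 t=2:+1/5760 = 1/5760
(3j)²=1/12012 [(3 4 5; 1 -1 0)], sign=-1
⇒ 4πI² = 15/13013
I = (-1)√(15/13013/(4π)) = -0.00957750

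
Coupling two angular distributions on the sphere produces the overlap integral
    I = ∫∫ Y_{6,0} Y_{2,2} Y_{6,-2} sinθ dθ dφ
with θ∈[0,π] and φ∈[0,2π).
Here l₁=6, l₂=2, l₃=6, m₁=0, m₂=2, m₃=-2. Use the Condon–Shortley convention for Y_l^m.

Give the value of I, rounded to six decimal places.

-0.191909

m-sum 0 ✓  L=14 even ✓  4≤6≤8 ✓
Π(2lᵢ+1) = 13×5×13 = 845
triangle coeff Δ(6,2,6) = 1/90090
Σ_t [0,2]: t=0:+1/69120 t=1:−1/14400 t=2:+1/69120 = -7/172800
(3j)²=14/715 [(6 2 6; 0 0 0)], sign=-1
Σ_t [2,2]: t=2:+1/69120 = 1/69120
(3j)²=4/143 [(6 2 6; 0 2 -2)], sign=+1
⇒ 4πI² = 56/121
I = (-1)√(56/121/(4π)) = -0.19190947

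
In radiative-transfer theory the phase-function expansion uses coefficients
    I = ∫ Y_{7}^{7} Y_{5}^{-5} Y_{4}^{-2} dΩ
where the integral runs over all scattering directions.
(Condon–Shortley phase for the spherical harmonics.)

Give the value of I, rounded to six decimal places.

Rules hold: Σm=0, L=16 even, 2≤4≤12.
N = 15·11·9 = 1485
Δ = 8!·6!·2!/17! = 1/6126120
Racah Σ t=3..5: t=3:−1/69120 t=4:+1/20736 t=5:−1/69120 = 1/51840
⇒ 3j(7 5 4; 0 0 0)² = 280/21879, sgn +1
Racah Σ t=0..0: t=0:+1/58060800 = 1/58060800
⇒ 3j(7 5 4; 7 -5 -2)² = 3/136, sgn +1
4πI² = N·(3j₀)²·(3jₘ)² = 1575/3757
I = +1·√(0.419217/4π) = 0.18264793

0.182648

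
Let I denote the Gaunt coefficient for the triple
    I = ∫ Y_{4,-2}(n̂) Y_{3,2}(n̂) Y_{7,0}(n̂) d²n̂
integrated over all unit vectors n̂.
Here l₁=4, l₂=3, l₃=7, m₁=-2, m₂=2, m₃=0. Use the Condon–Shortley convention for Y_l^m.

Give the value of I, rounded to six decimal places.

m-sum 0 ✓  L=14 even ✓  1≤7≤7 ✓
Π(2lᵢ+1) = 9×7×15 = 945
triangle coeff Δ(4,3,7) = 1/45045
Σ_t [0,0]: t=0:+1/20736 = 1/20736
(3j)²=35/1287 [(4 3 7; 0 0 0)], sign=-1
Σ_t [0,0]: t=0:+1/172800 = 1/172800
(3j)²=7/2145 [(4 3 7; -2 2 0)], sign=-1
⇒ 4πI² = 1715/20449
I = (+1)√(1715/20449/(4π)) = 0.08169418

0.081694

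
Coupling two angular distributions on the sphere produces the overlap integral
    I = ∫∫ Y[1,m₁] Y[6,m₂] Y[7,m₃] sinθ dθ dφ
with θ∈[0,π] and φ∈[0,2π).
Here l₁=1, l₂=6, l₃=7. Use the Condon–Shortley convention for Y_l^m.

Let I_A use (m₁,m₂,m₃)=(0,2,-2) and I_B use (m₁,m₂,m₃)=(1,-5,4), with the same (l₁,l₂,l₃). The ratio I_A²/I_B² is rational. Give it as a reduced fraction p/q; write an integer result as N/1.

Same 1,6,7: normalisation and zero-m 3j drop out of the ratio.
A: Δ: 0! 2! 12! / 15! → 1/1365; sum: t=0:+1/967680 = 1/967680; 3j²(1 6 7; 0 2 -2) = Δ·Π!·Σ² = 3/91  (sign -1)
B: Δ: 0! 2! 12! / 15! → 1/1365; sum: t=0:+1/79833600 = 1/79833600; 3j²(1 6 7; 1 -5 4) = Δ·Π!·Σ² = 1/455  (sign -1)
I_A²/I_B² = (3/91)/(1/455) = 15/1

15/1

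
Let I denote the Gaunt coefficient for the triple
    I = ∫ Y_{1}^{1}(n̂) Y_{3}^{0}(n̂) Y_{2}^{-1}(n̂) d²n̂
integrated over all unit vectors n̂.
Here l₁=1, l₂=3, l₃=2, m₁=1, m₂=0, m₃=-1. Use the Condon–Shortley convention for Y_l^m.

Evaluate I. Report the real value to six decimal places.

0.143048

m-sum 0 ✓  L=6 even ✓  2≤2≤4 ✓
Π(2lᵢ+1) = 3×7×5 = 105
triangle coeff Δ(1,3,2) = 1/105
Σ_t [1,1]: t=1:−1/4 = -1/4
(3j)²=3/35 [(1 3 2; 0 0 0)], sign=-1
Σ_t [0,0]: t=0:+1/12 = 1/12
(3j)²=1/35 [(1 3 2; 1 0 -1)], sign=-1
⇒ 4πI² = 9/35
I = (+1)√(9/35/(4π)) = 0.14304817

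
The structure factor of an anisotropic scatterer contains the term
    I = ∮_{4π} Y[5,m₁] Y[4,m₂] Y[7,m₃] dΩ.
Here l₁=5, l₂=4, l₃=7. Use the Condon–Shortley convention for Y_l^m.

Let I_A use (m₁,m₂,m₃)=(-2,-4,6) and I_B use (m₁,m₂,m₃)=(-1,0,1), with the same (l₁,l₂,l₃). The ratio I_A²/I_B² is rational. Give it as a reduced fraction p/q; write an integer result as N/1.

l's match ⇒ only the (l;m) 3-j factors differ between A and B.
A: triangle coeff Δ(5,4,7) = 1/6126120; Σ_t [0,0]: t=0:+1/7257600 = 1/7257600; (3j)²=2/85 [(5 4 7; -2 -4 6)], sign=-1
B: triangle coeff Δ(5,4,7) = 1/6126120; Σ_t [0,2]: t=0:+1/138240 t=1:−1/25920 t=2:+1/55296 = -11/829440; (3j)²=11/1326 [(5 4 7; -1 0 1)], sign=-1
I_A²/I_B² = (2/85)/(11/1326) = 156/55

156/55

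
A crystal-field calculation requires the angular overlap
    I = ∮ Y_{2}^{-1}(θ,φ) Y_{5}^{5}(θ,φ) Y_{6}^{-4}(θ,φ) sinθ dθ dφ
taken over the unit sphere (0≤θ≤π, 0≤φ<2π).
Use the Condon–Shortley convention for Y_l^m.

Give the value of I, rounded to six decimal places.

l₁+l₂+l₃=13 is odd: 3j(l;000)=0 ⇒ I=0

0.000000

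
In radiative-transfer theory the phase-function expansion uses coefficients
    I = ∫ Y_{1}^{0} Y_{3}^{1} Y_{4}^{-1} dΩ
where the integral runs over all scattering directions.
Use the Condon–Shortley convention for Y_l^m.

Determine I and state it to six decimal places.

m-sum 0 ✓  L=8 even ✓  2≤4≤4 ✓
Π(2lᵢ+1) = 3×7×9 = 189
triangle coeff Δ(1,3,4) = 1/252
Σ_t [0,0]: t=0:+1/36 = 1/36
(3j)²=4/63 [(1 3 4; 0 0 0)], sign=+1
Σ_t [0,0]: t=0:+1/48 = 1/48
(3j)²=5/84 [(1 3 4; 0 1 -1)], sign=-1
⇒ 4πI² = 5/7
I = (-1)√(5/7/(4π)) = -0.23841361

-0.238414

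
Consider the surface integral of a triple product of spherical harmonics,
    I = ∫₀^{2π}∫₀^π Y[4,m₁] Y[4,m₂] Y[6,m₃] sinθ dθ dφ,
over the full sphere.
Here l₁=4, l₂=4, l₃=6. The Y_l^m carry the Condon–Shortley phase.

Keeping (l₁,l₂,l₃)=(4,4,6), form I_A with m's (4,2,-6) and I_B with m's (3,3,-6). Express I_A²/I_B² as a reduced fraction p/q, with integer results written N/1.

4/7

Same 4,4,6: normalisation and zero-m 3j drop out of the ratio.
A: Δ: 2! 6! 6! / 15! → 1/1261260; sum: t=0:+1/1036800 = 1/1036800; 3j²(4 4 6; 4 2 -6) = Δ·Π!·Σ² = 4/195  (sign +1)
B: Δ: 2! 6! 6! / 15! → 1/1261260; sum: t=1:−1/518400 = -1/518400; 3j²(4 4 6; 3 3 -6) = Δ·Π!·Σ² = 7/195  (sign -1)
I_A²/I_B² = (4/195)/(7/195) = 4/7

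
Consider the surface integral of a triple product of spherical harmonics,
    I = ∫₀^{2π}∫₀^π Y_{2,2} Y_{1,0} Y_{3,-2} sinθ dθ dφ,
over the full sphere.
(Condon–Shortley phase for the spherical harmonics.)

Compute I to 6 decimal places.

0.184674

Rules hold: Σm=0, L=6 even, 1≤3≤3.
N = 5·3·7 = 105
Δ = 0!·4!·2!/7! = 1/105
Racah Σ t=0..0: t=0:+1/4 = 1/4
⇒ 3j(2 1 3; 0 0 0)² = 3/35, sgn -1
Racah Σ t=0..0: t=0:+1/24 = 1/24
⇒ 3j(2 1 3; 2 0 -2)² = 1/21, sgn -1
4πI² = N·(3j₀)²·(3jₘ)² = 3/7
I = +1·√(0.428571/4π) = 0.18467439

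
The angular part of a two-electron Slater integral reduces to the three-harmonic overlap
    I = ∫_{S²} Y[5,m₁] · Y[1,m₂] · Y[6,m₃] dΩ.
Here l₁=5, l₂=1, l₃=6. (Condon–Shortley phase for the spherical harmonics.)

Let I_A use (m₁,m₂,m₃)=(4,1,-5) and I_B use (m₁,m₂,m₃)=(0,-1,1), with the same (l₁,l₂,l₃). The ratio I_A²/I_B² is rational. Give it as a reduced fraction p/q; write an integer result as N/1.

l's match ⇒ only the (l;m) 3-j factors differ between A and B.
A: triangle coeff Δ(5,1,6) = 1/858; Σ_t [0,0]: t=0:+1/725760 = 1/725760; (3j)²=5/78 [(5 1 6; 4 1 -5)], sign=-1
B: triangle coeff Δ(5,1,6) = 1/858; Σ_t [0,0]: t=0:+1/28800 = 1/28800; (3j)²=7/286 [(5 1 6; 0 -1 1)], sign=-1
I_A²/I_B² = (5/78)/(7/286) = 55/21

55/21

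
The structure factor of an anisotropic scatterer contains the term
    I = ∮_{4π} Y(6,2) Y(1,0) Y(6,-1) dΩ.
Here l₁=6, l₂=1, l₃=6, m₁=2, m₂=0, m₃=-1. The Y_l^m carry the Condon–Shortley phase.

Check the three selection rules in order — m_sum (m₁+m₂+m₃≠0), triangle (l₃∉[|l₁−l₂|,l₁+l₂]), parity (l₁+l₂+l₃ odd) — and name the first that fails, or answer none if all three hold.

m_sum

Σmᵢ = 1  ✗
l₃∈[|l₁−l₂|,l₁+l₂]=[5,7], have l₃=6
Σlᵢ = 13 ⇒ odd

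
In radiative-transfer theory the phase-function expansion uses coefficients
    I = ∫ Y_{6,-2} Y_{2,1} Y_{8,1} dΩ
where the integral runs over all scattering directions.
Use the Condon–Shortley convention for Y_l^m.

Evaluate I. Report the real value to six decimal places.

Rules hold: Σm=0, L=16 even, 4≤8≤8.
N = 13·5·17 = 1105
Δ = 0!·12!·4!/17! = 1/30940
Racah Σ t=0..0: t=0:+1/2073600 = 1/2073600
⇒ 3j(6 2 8; 0 0 0)² = 28/1105, sgn +1
Racah Σ t=0..0: t=0:+1/5806080 = 1/5806080
⇒ 3j(6 2 8; -2 1 1)² = 9/884, sgn -1
4πI² = N·(3j₀)²·(3jₘ)² = 63/221
I = -1·√(0.285068/4π) = -0.15061534

-0.150615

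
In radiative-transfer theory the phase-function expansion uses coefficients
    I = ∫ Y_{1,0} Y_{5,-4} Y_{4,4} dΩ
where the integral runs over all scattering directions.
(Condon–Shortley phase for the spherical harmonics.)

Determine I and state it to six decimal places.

0.147319

m-sum 0 ✓  L=10 even ✓  4≤4≤6 ✓
Π(2lᵢ+1) = 3×11×9 = 297
triangle coeff Δ(1,5,4) = 1/495
Σ_t [1,1]: t=1:−1/576 = -1/576
(3j)²=5/99 [(1 5 4; 0 0 0)], sign=-1
Σ_t [1,1]: t=1:−1/40320 = -1/40320
(3j)²=1/55 [(1 5 4; 0 -4 4)], sign=-1
⇒ 4πI² = 3/11
I = (+1)√(3/11/(4π)) = 0.14731920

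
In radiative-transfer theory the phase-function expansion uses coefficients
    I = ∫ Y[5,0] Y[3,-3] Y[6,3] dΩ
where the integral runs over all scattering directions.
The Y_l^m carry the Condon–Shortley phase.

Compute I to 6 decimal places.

Checks pass: Σm=0; 14 even; l₃=6∈[2,8].
(2·5+1)(2·3+1)(2·6+1) = 1001
Δ: 2! 8! 4! / 15! → 1/675675
sum: t=0:+1/8640 t=1:−1/2304 t=2:+1/8640 = -7/34560
3j²(5 3 6; 0 0 0) = Δ·Π!·Σ² = 7/429  (sign -1)
sum: t=0:+1/34560 = 1/34560
3j²(5 3 6; 0 -3 3) = Δ·Π!·Σ² = 4/143  (sign -1)
combine: 4πI² = 1001·7/429·4/143 = 196/429
take √, sign +1: I = 0.19067531

0.190675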